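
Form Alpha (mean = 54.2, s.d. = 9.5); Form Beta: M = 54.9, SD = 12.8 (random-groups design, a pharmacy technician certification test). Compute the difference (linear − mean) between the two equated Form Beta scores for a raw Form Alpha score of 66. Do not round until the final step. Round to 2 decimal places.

4.10

Mean-equated: 66 + (54.9 − 54.2) = 66.70
Linear-equated: (12.8/9.5)(66 − 54.2) + 54.9 = 70.799
Difference = 70.799 − 66.70 = 4.10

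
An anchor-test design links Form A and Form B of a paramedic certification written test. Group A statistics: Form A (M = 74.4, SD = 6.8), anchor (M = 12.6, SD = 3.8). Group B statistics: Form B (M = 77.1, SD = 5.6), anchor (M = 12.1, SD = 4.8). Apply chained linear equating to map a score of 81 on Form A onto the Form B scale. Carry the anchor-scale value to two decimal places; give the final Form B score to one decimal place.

Form A → anchor (Group A): v = (3.8/6.8)(81 − 74.4) + 12.6 = 16.29
anchor → Form B (Group B): y = (5.6/4.8)(16.29 − 12.1) + 77.1 = 82.0

82.0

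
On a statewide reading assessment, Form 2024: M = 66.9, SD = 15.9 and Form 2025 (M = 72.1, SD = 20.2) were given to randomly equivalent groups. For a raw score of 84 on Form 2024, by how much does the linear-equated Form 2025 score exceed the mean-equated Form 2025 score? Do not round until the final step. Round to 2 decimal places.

Mean-equated: 84 + (72.1 − 66.9) = 89.20
Linear-equated: (20.2/15.9)(84 − 66.9) + 72.1 = 93.825
Difference = 93.825 − 89.20 = 4.62

4.62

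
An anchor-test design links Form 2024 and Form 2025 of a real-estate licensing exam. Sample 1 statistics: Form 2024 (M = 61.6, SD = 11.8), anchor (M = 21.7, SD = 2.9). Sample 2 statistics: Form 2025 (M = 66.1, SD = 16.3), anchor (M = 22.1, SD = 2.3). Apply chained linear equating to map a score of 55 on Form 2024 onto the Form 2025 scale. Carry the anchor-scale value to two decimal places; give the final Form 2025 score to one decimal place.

51.8

Form 2024 → anchor (Sample 1): v = (2.9/11.8)(55 − 61.6) + 21.7 = 20.08
anchor → Form 2025 (Sample 2): y = (16.3/2.3)(20.08 − 22.1) + 66.1 = 51.8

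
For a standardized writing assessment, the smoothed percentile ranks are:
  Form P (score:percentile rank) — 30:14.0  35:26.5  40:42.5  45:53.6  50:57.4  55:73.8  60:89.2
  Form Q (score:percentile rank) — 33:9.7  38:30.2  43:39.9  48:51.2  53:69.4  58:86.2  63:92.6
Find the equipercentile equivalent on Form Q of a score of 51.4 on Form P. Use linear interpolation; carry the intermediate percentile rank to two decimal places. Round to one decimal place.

51.0

PR of 51.4 on Form P: 57.4 + (51.4 − 50)/(55 − 50) × (73.8 − 57.4) = 61.99
On Form Q, PR 61.99 falls between score 48 (PR 51.2) and 53 (PR 69.4).
Interpolate: 48 + (61.99 − 51.2)/(69.4 − 51.2) × (53 − 48) = 51.0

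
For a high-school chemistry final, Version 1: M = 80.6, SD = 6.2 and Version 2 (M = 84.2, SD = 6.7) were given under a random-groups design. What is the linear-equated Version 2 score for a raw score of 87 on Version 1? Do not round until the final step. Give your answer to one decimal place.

91.1

Linear equating: y = (SD_Y/SD_X)(x − M_X) + M_Y
y = (6.7/6.2)(87 − 80.6) + 84.2
y = 1.080645 × 6.4 + 84.2 = 6.9161 + 84.2 = 91.1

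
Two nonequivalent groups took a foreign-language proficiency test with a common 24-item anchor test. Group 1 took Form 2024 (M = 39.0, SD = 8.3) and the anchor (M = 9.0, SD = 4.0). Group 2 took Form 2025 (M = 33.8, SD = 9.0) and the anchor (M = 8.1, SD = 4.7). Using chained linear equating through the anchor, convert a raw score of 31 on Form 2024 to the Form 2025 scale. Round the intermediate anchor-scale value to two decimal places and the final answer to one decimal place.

Form 2024 → anchor (Group 1): v = (4.0/8.3)(31 − 39.0) + 9.0 = 5.14
anchor → Form 2025 (Group 2): y = (9.0/4.7)(5.14 − 8.1) + 33.8 = 28.1

28.1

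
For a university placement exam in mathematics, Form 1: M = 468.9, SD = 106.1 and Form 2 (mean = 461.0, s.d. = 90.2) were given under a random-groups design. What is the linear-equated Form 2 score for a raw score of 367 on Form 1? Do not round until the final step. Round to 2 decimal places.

374.37

Linear equating: y = (SD_Y/SD_X)(x − M_X) + M_Y
y = (90.2/106.1)(367 − 468.9) + 461.0
y = 0.850141 × -101.9 + 461.0 = -86.6294 + 461.0 = 374.37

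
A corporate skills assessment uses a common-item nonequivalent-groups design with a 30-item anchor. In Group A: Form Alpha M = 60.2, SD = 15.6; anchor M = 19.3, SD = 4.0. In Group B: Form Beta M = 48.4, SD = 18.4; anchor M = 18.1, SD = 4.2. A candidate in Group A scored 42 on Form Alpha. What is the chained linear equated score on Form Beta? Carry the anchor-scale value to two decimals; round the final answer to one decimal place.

33.2

Form Alpha → anchor (Group A): v = (4.0/15.6)(42 − 60.2) + 19.3 = 14.63
anchor → Form Beta (Group B): y = (18.4/4.2)(14.63 − 18.1) + 48.4 = 33.2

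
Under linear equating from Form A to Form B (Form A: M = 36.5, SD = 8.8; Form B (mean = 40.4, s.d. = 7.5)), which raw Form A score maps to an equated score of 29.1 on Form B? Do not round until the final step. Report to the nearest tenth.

23.2

Invert y = (SD_Y/SD_X)(x − M_X) + M_Y:
x = (SD_X/SD_Y)(y − M_Y) + M_X = (8.8/7.5)(29.1 − 40.4) + 36.5
x = 1.173333 × -11.300 + 36.5 = 23.2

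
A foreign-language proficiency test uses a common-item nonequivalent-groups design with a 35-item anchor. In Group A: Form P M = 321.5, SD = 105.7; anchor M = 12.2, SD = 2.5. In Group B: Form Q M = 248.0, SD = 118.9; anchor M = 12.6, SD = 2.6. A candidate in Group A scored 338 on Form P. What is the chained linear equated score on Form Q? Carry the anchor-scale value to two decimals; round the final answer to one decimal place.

247.5

Form P → anchor (Group A): v = (2.5/105.7)(338 − 321.5) + 12.2 = 12.59
anchor → Form Q (Group B): y = (118.9/2.6)(12.59 − 12.6) + 248.0 = 247.5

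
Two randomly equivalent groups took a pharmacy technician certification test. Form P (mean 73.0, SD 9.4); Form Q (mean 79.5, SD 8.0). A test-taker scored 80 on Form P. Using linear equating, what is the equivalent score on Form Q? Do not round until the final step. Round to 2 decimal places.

85.46

Linear equating: y = (SD_Y/SD_X)(x − M_X) + M_Y
y = (8.0/9.4)(80 − 73.0) + 79.5
y = 0.851064 × 7.0 + 79.5 = 5.9574 + 79.5 = 85.46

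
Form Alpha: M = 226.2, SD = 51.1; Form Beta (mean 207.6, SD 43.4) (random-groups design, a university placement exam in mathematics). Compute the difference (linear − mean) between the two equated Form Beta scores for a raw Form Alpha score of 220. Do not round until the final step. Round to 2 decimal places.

0.93

Mean-equated: 220 + (207.6 − 226.2) = 201.40
Linear-equated: (43.4/51.1)(220 − 226.2) + 207.6 = 202.334
Difference = 202.334 − 201.40 = 0.93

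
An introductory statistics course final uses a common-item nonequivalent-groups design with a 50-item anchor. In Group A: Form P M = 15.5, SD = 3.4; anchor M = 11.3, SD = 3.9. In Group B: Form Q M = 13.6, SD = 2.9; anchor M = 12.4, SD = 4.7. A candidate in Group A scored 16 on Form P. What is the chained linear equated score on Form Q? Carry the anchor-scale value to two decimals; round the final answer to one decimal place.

Form P → anchor (Group A): v = (3.9/3.4)(16 − 15.5) + 11.3 = 11.87
anchor → Form Q (Group B): y = (2.9/4.7)(11.87 − 12.4) + 13.6 = 13.3

13.3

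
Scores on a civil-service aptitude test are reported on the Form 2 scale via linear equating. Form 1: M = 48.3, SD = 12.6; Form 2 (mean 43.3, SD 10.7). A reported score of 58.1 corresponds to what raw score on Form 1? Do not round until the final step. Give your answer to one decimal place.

65.7

Invert y = (SD_Y/SD_X)(x − M_X) + M_Y:
x = (SD_X/SD_Y)(y − M_Y) + M_X = (12.6/10.7)(58.1 − 43.3) + 48.3
x = 1.177570 × 14.800 + 48.3 = 65.7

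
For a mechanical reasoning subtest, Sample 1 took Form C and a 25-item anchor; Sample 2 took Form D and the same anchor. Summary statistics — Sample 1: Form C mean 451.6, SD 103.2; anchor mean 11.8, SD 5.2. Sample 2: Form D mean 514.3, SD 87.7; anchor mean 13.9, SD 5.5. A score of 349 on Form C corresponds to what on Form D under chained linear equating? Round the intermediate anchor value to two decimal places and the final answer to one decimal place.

Form C → anchor (Sample 1): v = (5.2/103.2)(349 − 451.6) + 11.8 = 6.63
anchor → Form D (Sample 2): y = (87.7/5.5)(6.63 − 13.9) + 514.3 = 398.4

398.4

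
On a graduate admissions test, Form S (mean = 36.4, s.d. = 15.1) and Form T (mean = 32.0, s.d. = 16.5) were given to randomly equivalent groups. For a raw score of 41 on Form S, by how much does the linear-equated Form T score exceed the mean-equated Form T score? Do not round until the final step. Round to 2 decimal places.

Mean-equated: 41 + (32.0 − 36.4) = 36.60
Linear-equated: (16.5/15.1)(41 − 36.4) + 32.0 = 37.026
Difference = 37.026 − 36.60 = 0.43

0.43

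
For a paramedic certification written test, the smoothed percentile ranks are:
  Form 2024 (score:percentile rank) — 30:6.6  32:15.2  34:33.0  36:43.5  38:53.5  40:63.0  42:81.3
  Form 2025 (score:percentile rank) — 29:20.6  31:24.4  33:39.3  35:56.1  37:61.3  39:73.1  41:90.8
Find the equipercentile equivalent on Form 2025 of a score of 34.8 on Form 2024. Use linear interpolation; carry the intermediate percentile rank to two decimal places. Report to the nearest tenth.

32.7

PR of 34.8 on Form 2024: 33.0 + (34.8 − 34)/(36 − 34) × (43.5 − 33.0) = 37.20
On Form 2025, PR 37.20 falls between score 31 (PR 24.4) and 33 (PR 39.3).
Interpolate: 31 + (37.20 − 24.4)/(39.3 − 24.4) × (33 − 31) = 32.7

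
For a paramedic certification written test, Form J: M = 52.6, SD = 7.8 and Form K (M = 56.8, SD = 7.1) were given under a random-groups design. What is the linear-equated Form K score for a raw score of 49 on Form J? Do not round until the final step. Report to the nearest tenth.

Linear equating: y = (SD_Y/SD_X)(x − M_X) + M_Y
y = (7.1/7.8)(49 − 52.6) + 56.8
y = 0.910256 × -3.6 + 56.8 = -3.2769 + 56.8 = 53.5

53.5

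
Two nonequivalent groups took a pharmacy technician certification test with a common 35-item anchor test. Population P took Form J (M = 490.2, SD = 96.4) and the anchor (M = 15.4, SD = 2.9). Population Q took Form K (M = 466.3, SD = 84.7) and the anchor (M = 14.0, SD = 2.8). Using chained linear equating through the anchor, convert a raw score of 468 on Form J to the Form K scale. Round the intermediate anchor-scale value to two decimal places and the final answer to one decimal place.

488.4

Form J → anchor (Population P): v = (2.9/96.4)(468 − 490.2) + 15.4 = 14.73
anchor → Form K (Population Q): y = (84.7/2.8)(14.73 − 14.0) + 466.3 = 488.4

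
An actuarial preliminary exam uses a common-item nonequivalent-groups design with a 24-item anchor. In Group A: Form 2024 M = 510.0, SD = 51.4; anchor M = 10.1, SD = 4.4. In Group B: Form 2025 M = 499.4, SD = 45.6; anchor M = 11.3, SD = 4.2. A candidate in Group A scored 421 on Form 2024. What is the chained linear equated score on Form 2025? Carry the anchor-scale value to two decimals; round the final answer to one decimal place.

Form 2024 → anchor (Group A): v = (4.4/51.4)(421 − 510.0) + 10.1 = 2.48
anchor → Form 2025 (Group B): y = (45.6/4.2)(2.48 − 11.3) + 499.4 = 403.6

403.6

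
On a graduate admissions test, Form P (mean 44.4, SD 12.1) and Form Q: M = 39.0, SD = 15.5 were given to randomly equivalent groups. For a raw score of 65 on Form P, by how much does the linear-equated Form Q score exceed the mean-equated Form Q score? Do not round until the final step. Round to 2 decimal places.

5.79

Mean-equated: 65 + (39.0 − 44.4) = 59.60
Linear-equated: (15.5/12.1)(65 − 44.4) + 39.0 = 65.388
Difference = 65.388 − 59.60 = 5.79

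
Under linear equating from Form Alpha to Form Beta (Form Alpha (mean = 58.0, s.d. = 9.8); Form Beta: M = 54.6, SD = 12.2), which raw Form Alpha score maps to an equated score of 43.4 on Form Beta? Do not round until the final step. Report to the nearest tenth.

Invert y = (SD_Y/SD_X)(x − M_X) + M_Y:
x = (SD_X/SD_Y)(y − M_Y) + M_X = (9.8/12.2)(43.4 − 54.6) + 58.0
x = 0.803279 × -11.200 + 58.0 = 49.0

49.0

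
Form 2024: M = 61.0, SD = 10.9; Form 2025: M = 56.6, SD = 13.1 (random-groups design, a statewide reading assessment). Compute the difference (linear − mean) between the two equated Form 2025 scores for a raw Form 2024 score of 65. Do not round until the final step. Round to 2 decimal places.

Mean-equated: 65 + (56.6 − 61.0) = 60.60
Linear-equated: (13.1/10.9)(65 − 61.0) + 56.6 = 61.407
Difference = 61.407 − 60.60 = 0.81

0.81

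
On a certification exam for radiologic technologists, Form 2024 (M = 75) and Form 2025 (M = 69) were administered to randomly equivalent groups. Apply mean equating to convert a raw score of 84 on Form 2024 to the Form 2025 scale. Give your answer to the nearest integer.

78

Mean equating: y = x + (M_Y − M_X) = 84 + (69 − 75) = 78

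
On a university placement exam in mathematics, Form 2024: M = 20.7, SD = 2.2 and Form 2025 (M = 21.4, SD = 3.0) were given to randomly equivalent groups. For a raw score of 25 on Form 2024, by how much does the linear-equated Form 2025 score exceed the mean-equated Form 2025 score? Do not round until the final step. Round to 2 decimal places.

Mean-equated: 25 + (21.4 − 20.7) = 25.70
Linear-equated: (3.0/2.2)(25 − 20.7) + 21.4 = 27.264
Difference = 27.264 − 25.70 = 1.56

1.56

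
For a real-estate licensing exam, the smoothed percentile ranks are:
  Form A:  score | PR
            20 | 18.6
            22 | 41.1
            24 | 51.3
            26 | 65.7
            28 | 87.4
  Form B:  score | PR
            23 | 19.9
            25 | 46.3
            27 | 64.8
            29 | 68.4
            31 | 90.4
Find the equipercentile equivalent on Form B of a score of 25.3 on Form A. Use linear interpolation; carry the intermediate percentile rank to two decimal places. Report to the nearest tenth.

PR of 25.3 on Form A: 51.3 + (25.3 − 24)/(26 − 24) × (65.7 − 51.3) = 60.66
On Form B, PR 60.66 falls between score 25 (PR 46.3) and 27 (PR 64.8).
Interpolate: 25 + (60.66 − 46.3)/(64.8 − 46.3) × (27 − 25) = 26.6

26.6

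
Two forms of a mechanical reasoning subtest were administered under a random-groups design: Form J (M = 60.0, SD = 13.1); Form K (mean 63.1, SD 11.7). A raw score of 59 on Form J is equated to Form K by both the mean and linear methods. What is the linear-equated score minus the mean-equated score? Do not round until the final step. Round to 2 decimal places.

0.11

Mean-equated: 59 + (63.1 − 60.0) = 62.10
Linear-equated: (11.7/13.1)(59 − 60.0) + 63.1 = 62.207
Difference = 62.207 − 62.10 = 0.11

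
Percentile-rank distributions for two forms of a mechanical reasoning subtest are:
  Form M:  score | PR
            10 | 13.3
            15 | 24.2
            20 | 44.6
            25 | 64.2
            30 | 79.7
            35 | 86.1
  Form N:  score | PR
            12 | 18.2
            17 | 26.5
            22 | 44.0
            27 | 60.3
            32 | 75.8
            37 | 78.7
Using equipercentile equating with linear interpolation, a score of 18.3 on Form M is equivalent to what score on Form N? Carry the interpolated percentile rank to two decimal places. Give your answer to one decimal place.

PR of 18.3 on Form M: 24.2 + (18.3 − 15)/(20 − 15) × (44.6 − 24.2) = 37.66
On Form N, PR 37.66 falls between score 17 (PR 26.5) and 22 (PR 44.0).
Interpolate: 17 + (37.66 − 26.5)/(44.0 − 26.5) × (22 − 17) = 20.2

20.2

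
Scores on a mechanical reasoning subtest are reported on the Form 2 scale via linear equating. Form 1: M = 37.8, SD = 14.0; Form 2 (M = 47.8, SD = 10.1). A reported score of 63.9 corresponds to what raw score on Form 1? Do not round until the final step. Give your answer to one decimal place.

Invert y = (SD_Y/SD_X)(x − M_X) + M_Y:
x = (SD_X/SD_Y)(y − M_Y) + M_X = (14.0/10.1)(63.9 − 47.8) + 37.8
x = 1.386139 × 16.100 + 37.8 = 60.1

60.1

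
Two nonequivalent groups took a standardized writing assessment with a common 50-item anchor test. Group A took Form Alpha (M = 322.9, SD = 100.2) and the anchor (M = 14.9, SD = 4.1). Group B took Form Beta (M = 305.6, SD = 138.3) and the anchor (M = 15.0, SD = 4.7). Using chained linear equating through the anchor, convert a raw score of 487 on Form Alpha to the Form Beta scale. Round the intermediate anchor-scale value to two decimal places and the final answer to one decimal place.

500.1

Form Alpha → anchor (Group A): v = (4.1/100.2)(487 − 322.9) + 14.9 = 21.61
anchor → Form Beta (Group B): y = (138.3/4.7)(21.61 − 15.0) + 305.6 = 500.1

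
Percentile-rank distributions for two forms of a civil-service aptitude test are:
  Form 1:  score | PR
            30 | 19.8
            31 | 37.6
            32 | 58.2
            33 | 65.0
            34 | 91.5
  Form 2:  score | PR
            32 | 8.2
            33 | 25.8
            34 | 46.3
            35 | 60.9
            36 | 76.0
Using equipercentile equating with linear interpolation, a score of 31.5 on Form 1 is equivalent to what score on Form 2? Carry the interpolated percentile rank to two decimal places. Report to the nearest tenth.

PR of 31.5 on Form 1: 37.6 + (31.5 − 31)/(32 − 31) × (58.2 − 37.6) = 47.90
On Form 2, PR 47.90 falls between score 34 (PR 46.3) and 35 (PR 60.9).
Interpolate: 34 + (47.90 − 46.3)/(60.9 − 46.3) × (35 − 34) = 34.1

34.1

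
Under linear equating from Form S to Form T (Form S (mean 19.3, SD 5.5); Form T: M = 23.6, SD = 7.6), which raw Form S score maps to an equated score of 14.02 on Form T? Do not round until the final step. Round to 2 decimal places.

12.37

Invert y = (SD_Y/SD_X)(x − M_X) + M_Y:
x = (SD_X/SD_Y)(y − M_Y) + M_X = (5.5/7.6)(14.02 − 23.6) + 19.3
x = 0.723684 × -9.580 + 19.3 = 12.37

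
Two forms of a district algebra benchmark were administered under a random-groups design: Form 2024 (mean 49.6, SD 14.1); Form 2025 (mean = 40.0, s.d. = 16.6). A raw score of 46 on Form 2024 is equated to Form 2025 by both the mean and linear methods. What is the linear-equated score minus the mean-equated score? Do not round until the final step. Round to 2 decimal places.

-0.64

Mean-equated: 46 + (40.0 − 49.6) = 36.40
Linear-equated: (16.6/14.1)(46 − 49.6) + 40.0 = 35.762
Difference = 35.762 − 36.40 = -0.64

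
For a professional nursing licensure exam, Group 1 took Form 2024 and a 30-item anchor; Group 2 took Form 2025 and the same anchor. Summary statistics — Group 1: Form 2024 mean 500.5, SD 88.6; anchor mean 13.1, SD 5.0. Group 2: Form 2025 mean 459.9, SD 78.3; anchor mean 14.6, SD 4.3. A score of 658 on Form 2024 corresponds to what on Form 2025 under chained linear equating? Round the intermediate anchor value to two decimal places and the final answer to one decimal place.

594.5

Form 2024 → anchor (Group 1): v = (5.0/88.6)(658 − 500.5) + 13.1 = 21.99
anchor → Form 2025 (Group 2): y = (78.3/4.3)(21.99 − 14.6) + 459.9 = 594.5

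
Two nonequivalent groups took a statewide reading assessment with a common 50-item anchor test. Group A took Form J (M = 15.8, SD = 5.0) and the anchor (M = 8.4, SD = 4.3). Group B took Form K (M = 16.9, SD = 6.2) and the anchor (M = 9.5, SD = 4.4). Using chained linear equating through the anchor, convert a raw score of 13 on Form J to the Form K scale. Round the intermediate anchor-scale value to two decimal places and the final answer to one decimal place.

12.0

Form J → anchor (Group A): v = (4.3/5.0)(13 − 15.8) + 8.4 = 5.99
anchor → Form K (Group B): y = (6.2/4.4)(5.99 − 9.5) + 16.9 = 12.0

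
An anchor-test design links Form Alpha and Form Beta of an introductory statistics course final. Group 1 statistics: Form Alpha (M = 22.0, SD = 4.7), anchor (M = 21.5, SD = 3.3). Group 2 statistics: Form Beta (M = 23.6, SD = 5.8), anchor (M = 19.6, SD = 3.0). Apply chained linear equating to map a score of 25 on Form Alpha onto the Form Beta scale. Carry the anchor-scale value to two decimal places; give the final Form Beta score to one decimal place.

Form Alpha → anchor (Group 1): v = (3.3/4.7)(25 − 22.0) + 21.5 = 23.61
anchor → Form Beta (Group 2): y = (5.8/3.0)(23.61 − 19.6) + 23.6 = 31.4

31.4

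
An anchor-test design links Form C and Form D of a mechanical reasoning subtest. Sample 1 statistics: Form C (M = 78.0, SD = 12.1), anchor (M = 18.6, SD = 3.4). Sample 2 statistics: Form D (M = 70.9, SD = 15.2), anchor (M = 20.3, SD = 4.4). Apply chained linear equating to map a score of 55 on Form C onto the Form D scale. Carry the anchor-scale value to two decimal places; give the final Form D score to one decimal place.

Form C → anchor (Sample 1): v = (3.4/12.1)(55 − 78.0) + 18.6 = 12.14
anchor → Form D (Sample 2): y = (15.2/4.4)(12.14 − 20.3) + 70.9 = 42.7

42.7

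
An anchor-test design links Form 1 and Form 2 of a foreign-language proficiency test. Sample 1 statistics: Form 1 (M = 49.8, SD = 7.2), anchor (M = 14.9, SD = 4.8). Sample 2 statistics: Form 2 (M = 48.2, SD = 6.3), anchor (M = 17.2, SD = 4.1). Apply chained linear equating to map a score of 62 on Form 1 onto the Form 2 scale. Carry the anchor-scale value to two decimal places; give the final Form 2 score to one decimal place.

Form 1 → anchor (Sample 1): v = (4.8/7.2)(62 − 49.8) + 14.9 = 23.03
anchor → Form 2 (Sample 2): y = (6.3/4.1)(23.03 − 17.2) + 48.2 = 57.2

57.2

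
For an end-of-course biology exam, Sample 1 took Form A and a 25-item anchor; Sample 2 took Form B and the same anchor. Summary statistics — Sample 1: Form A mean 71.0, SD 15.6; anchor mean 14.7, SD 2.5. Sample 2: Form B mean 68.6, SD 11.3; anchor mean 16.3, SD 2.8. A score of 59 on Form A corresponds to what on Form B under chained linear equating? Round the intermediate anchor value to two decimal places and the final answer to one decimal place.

Form A → anchor (Sample 1): v = (2.5/15.6)(59 − 71.0) + 14.7 = 12.78
anchor → Form B (Sample 2): y = (11.3/2.8)(12.78 − 16.3) + 68.6 = 54.4

54.4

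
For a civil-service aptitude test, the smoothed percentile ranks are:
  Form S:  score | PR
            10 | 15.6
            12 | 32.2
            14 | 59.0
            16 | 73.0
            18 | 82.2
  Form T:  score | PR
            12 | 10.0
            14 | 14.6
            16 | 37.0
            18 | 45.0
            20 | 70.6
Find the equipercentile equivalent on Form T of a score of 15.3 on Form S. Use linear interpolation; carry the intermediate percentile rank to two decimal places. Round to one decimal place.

PR of 15.3 on Form S: 59.0 + (15.3 − 14)/(16 − 14) × (73.0 − 59.0) = 68.10
On Form T, PR 68.10 falls between score 18 (PR 45.0) and 20 (PR 70.6).
Interpolate: 18 + (68.10 − 45.0)/(70.6 − 45.0) × (20 − 18) = 19.8

19.8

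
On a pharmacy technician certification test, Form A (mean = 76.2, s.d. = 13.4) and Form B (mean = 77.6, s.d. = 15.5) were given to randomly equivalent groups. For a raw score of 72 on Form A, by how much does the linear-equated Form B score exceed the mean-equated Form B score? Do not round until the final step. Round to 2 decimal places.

-0.66

Mean-equated: 72 + (77.6 − 76.2) = 73.40
Linear-equated: (15.5/13.4)(72 − 76.2) + 77.6 = 72.742
Difference = 72.742 − 73.40 = -0.66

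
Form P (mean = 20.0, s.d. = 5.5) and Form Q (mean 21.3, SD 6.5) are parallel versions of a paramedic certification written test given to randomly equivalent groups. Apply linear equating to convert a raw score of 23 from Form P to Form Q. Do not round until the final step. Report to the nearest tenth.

Linear equating: y = (SD_Y/SD_X)(x − M_X) + M_Y
y = (6.5/5.5)(23 − 20.0) + 21.3
y = 1.181818 × 3.0 + 21.3 = 3.5455 + 21.3 = 24.8

24.8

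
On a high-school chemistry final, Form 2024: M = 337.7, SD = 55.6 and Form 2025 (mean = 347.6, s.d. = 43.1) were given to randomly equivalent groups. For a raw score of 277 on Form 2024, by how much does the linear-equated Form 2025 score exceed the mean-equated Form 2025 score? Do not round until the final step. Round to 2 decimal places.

13.65

Mean-equated: 277 + (347.6 − 337.7) = 286.90
Linear-equated: (43.1/55.6)(277 − 337.7) + 347.6 = 300.547
Difference = 300.547 − 286.90 = 13.65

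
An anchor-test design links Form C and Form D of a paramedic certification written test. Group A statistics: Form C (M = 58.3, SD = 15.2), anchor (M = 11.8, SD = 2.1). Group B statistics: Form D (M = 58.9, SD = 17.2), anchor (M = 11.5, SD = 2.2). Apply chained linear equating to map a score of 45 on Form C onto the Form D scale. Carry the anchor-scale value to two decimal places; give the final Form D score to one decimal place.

46.9

Form C → anchor (Group A): v = (2.1/15.2)(45 − 58.3) + 11.8 = 9.96
anchor → Form D (Group B): y = (17.2/2.2)(9.96 − 11.5) + 58.9 = 46.9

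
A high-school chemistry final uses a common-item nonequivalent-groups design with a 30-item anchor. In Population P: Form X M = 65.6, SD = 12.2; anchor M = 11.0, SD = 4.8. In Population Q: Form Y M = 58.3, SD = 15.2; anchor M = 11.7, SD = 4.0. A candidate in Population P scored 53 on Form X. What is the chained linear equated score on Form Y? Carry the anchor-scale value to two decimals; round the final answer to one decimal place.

36.8

Form X → anchor (Population P): v = (4.8/12.2)(53 − 65.6) + 11.0 = 6.04
anchor → Form Y (Population Q): y = (15.2/4.0)(6.04 − 11.7) + 58.3 = 36.8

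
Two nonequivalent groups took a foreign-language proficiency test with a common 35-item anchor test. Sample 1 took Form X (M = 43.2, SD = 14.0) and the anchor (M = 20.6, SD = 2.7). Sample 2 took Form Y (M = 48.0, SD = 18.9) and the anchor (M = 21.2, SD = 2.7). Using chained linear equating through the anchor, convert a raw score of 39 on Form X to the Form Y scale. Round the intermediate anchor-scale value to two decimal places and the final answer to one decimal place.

38.1

Form X → anchor (Sample 1): v = (2.7/14.0)(39 − 43.2) + 20.6 = 19.79
anchor → Form Y (Sample 2): y = (18.9/2.7)(19.79 − 21.2) + 48.0 = 38.1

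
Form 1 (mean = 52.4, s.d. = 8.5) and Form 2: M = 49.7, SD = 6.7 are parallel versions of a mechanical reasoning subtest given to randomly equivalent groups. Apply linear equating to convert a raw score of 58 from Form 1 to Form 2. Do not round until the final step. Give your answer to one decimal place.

54.1

Linear equating: y = (SD_Y/SD_X)(x − M_X) + M_Y
y = (6.7/8.5)(58 − 52.4) + 49.7
y = 0.788235 × 5.6 + 49.7 = 4.4141 + 49.7 = 54.1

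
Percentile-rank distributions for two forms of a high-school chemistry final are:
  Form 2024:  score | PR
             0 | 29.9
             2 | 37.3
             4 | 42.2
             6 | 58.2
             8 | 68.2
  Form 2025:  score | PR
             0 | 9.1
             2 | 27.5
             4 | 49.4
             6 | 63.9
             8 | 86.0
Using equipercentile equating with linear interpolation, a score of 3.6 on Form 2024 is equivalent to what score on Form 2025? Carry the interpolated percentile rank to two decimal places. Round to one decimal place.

PR of 3.6 on Form 2024: 37.3 + (3.6 − 2)/(4 − 2) × (42.2 − 37.3) = 41.22
On Form 2025, PR 41.22 falls between score 2 (PR 27.5) and 4 (PR 49.4).
Interpolate: 2 + (41.22 − 27.5)/(49.4 − 27.5) × (4 − 2) = 3.3

3.3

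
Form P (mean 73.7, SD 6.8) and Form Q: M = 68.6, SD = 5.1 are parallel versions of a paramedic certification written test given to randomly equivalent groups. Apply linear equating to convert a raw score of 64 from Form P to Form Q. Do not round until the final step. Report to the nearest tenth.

61.3

Linear equating: y = (SD_Y/SD_X)(x − M_X) + M_Y
y = (5.1/6.8)(64 − 73.7) + 68.6
y = 0.750000 × -9.7 + 68.6 = -7.2750 + 68.6 = 61.3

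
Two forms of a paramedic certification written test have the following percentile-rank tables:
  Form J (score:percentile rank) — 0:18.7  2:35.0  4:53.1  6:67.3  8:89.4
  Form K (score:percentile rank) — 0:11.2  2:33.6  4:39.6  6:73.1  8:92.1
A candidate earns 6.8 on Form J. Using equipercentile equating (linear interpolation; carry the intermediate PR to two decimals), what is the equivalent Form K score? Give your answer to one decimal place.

PR of 6.8 on Form J: 67.3 + (6.8 − 6)/(8 − 6) × (89.4 − 67.3) = 76.14
On Form K, PR 76.14 falls between score 6 (PR 73.1) and 8 (PR 92.1).
Interpolate: 6 + (76.14 − 73.1)/(92.1 − 73.1) × (8 − 6) = 6.3

6.3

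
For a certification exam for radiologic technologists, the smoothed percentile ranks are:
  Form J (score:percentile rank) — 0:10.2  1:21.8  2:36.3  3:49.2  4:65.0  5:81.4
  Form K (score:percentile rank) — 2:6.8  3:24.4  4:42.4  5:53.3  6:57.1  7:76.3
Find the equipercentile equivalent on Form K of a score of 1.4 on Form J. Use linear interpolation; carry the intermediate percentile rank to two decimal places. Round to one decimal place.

PR of 1.4 on Form J: 21.8 + (1.4 − 1)/(2 − 1) × (36.3 − 21.8) = 27.60
On Form K, PR 27.60 falls between score 3 (PR 24.4) and 4 (PR 42.4).
Interpolate: 3 + (27.60 − 24.4)/(42.4 − 24.4) × (4 − 3) = 3.2

3.2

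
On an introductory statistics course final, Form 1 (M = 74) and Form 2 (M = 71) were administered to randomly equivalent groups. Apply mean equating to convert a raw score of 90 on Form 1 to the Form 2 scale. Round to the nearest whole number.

Mean equating: y = x + (M_Y − M_X) = 90 + (71 − 74) = 87

87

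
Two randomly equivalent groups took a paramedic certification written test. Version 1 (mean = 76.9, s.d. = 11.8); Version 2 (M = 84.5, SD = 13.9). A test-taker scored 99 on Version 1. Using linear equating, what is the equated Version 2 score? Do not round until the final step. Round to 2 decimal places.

Linear equating: y = (SD_Y/SD_X)(x − M_X) + M_Y
y = (13.9/11.8)(99 − 76.9) + 84.5
y = 1.177966 × 22.1 + 84.5 = 26.0331 + 84.5 = 110.53

110.53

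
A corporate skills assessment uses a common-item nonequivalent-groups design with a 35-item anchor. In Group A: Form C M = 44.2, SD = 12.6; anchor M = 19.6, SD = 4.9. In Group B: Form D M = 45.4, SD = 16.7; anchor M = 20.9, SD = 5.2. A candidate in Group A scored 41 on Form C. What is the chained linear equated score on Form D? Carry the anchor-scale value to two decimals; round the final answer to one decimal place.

37.2

Form C → anchor (Group A): v = (4.9/12.6)(41 − 44.2) + 19.6 = 18.36
anchor → Form D (Group B): y = (16.7/5.2)(18.36 − 20.9) + 45.4 = 37.2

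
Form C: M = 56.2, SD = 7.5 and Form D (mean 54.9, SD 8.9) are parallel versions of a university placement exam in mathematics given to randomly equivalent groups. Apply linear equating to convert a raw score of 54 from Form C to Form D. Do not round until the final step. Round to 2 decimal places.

52.29

Linear equating: y = (SD_Y/SD_X)(x − M_X) + M_Y
y = (8.9/7.5)(54 − 56.2) + 54.9
y = 1.186667 × -2.2 + 54.9 = -2.6107 + 54.9 = 52.29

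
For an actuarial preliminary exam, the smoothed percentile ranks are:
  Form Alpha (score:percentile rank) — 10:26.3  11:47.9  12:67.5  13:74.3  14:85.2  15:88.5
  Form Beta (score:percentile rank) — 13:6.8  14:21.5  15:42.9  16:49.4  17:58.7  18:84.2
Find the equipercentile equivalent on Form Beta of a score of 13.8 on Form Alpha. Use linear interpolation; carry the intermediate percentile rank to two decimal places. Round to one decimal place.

PR of 13.8 on Form Alpha: 74.3 + (13.8 − 13)/(14 − 13) × (85.2 − 74.3) = 83.02
On Form Beta, PR 83.02 falls between score 17 (PR 58.7) and 18 (PR 84.2).
Interpolate: 17 + (83.02 − 58.7)/(84.2 − 58.7) × (18 − 17) = 18.0

18.0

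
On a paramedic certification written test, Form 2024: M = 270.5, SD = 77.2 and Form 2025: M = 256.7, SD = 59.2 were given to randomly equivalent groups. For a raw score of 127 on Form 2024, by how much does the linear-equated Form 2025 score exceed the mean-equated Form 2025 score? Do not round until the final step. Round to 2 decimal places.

33.46

Mean-equated: 127 + (256.7 − 270.5) = 113.20
Linear-equated: (59.2/77.2)(127 − 270.5) + 256.7 = 146.659
Difference = 146.659 − 113.20 = 33.46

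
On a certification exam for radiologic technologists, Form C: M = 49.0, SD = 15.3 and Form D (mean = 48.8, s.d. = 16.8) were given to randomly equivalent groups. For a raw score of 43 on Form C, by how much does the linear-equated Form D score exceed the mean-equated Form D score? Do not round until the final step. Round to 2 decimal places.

-0.59

Mean-equated: 43 + (48.8 − 49.0) = 42.80
Linear-equated: (16.8/15.3)(43 − 49.0) + 48.8 = 42.212
Difference = 42.212 − 42.80 = -0.59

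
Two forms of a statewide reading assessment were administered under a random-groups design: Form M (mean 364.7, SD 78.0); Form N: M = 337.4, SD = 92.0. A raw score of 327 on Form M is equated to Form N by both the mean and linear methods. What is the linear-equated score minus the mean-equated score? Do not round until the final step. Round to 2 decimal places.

Mean-equated: 327 + (337.4 − 364.7) = 299.70
Linear-equated: (92.0/78.0)(327 − 364.7) + 337.4 = 292.933
Difference = 292.933 − 299.70 = -6.77

-6.77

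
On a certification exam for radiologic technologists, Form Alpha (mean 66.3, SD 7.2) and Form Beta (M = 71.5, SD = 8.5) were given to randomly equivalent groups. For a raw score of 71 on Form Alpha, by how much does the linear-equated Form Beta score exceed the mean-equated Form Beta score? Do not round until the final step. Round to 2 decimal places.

Mean-equated: 71 + (71.5 − 66.3) = 76.20
Linear-equated: (8.5/7.2)(71 − 66.3) + 71.5 = 77.049
Difference = 77.049 − 76.20 = 0.85

0.85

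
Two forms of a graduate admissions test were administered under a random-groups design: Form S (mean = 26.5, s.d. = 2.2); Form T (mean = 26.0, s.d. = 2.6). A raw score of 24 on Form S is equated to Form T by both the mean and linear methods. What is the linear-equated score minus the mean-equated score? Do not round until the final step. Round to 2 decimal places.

-0.45

Mean-equated: 24 + (26.0 − 26.5) = 23.50
Linear-equated: (2.6/2.2)(24 − 26.5) + 26.0 = 23.045
Difference = 23.045 − 23.50 = -0.45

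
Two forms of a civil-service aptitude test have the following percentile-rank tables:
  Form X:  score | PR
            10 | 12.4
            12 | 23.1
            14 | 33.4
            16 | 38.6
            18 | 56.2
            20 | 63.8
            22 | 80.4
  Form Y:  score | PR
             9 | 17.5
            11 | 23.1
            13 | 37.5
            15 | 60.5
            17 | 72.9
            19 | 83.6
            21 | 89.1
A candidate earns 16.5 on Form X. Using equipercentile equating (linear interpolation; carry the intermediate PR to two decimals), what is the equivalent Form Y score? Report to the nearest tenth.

PR of 16.5 on Form X: 38.6 + (16.5 − 16)/(18 − 16) × (56.2 − 38.6) = 43.00
On Form Y, PR 43.00 falls between score 13 (PR 37.5) and 15 (PR 60.5).
Interpolate: 13 + (43.00 − 37.5)/(60.5 − 37.5) × (15 − 13) = 13.5

13.5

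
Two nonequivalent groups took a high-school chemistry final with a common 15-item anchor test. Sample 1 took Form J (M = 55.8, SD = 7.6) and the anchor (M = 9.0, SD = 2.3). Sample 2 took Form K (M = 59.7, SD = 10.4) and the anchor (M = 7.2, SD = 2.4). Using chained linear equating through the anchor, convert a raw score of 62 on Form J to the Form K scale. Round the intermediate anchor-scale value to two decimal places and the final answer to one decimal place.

Form J → anchor (Sample 1): v = (2.3/7.6)(62 − 55.8) + 9.0 = 10.88
anchor → Form K (Sample 2): y = (10.4/2.4)(10.88 − 7.2) + 59.7 = 75.6

75.6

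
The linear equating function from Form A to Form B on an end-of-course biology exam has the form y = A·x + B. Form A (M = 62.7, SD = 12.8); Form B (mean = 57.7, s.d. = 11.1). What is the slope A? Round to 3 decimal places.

A = SD_Y / SD_X = 11.1 / 12.8 = 0.867

0.867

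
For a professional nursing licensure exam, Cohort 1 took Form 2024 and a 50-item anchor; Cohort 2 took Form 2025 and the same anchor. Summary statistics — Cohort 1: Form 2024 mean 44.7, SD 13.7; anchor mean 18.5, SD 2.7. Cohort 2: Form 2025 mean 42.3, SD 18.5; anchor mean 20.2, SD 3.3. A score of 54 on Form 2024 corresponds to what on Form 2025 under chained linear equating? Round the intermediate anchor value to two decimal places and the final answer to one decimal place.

43.0

Form 2024 → anchor (Cohort 1): v = (2.7/13.7)(54 − 44.7) + 18.5 = 20.33
anchor → Form 2025 (Cohort 2): y = (18.5/3.3)(20.33 − 20.2) + 42.3 = 43.0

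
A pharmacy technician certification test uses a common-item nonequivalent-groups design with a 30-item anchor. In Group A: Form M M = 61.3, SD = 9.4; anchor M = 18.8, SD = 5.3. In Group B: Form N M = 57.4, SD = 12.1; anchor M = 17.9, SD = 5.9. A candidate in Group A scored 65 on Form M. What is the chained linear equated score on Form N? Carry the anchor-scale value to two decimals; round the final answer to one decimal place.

Form M → anchor (Group A): v = (5.3/9.4)(65 − 61.3) + 18.8 = 20.89
anchor → Form N (Group B): y = (12.1/5.9)(20.89 − 17.9) + 57.4 = 63.5

63.5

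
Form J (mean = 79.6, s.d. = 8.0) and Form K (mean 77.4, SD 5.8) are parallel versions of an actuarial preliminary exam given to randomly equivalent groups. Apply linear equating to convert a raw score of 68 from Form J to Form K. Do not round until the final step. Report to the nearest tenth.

Linear equating: y = (SD_Y/SD_X)(x − M_X) + M_Y
y = (5.8/8.0)(68 − 79.6) + 77.4
y = 0.725000 × -11.6 + 77.4 = -8.4100 + 77.4 = 69.0

69.0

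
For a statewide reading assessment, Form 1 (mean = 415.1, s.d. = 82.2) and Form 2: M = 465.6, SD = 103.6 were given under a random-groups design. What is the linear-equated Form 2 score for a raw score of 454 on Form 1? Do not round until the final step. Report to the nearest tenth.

Linear equating: y = (SD_Y/SD_X)(x − M_X) + M_Y
y = (103.6/82.2)(454 − 415.1) + 465.6
y = 1.260341 × 38.9 + 465.6 = 49.0273 + 465.6 = 514.6

514.6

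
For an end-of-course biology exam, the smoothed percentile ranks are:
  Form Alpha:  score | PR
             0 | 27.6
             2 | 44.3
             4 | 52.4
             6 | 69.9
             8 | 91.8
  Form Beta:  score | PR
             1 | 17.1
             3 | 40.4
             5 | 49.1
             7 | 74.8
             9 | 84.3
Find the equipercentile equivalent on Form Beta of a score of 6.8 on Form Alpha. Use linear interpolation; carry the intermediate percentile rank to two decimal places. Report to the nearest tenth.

7.8

PR of 6.8 on Form Alpha: 69.9 + (6.8 − 6)/(8 − 6) × (91.8 − 69.9) = 78.66
On Form Beta, PR 78.66 falls between score 7 (PR 74.8) and 9 (PR 84.3).
Interpolate: 7 + (78.66 − 74.8)/(84.3 − 74.8) × (9 − 7) = 7.8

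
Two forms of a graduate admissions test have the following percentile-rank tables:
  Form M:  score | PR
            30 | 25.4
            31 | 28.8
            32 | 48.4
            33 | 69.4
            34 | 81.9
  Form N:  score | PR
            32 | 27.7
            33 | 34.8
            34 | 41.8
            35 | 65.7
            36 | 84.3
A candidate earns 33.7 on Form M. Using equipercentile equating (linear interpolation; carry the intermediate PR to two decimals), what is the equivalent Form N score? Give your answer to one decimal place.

PR of 33.7 on Form M: 69.4 + (33.7 − 33)/(34 − 33) × (81.9 − 69.4) = 78.15
On Form N, PR 78.15 falls between score 35 (PR 65.7) and 36 (PR 84.3).
Interpolate: 35 + (78.15 − 65.7)/(84.3 − 65.7) × (36 − 35) = 35.7

35.7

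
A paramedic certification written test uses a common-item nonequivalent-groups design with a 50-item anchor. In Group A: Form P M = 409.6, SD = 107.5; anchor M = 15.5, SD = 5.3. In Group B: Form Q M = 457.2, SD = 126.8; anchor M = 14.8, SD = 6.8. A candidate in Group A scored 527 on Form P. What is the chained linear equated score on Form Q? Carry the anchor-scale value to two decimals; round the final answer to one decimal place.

578.2

Form P → anchor (Group A): v = (5.3/107.5)(527 − 409.6) + 15.5 = 21.29
anchor → Form Q (Group B): y = (126.8/6.8)(21.29 − 14.8) + 457.2 = 578.2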